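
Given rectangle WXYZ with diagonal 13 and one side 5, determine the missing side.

b = sqrt(d^2 - a^2) = sqrt(169 - 25) = sqrt(144) = 12

12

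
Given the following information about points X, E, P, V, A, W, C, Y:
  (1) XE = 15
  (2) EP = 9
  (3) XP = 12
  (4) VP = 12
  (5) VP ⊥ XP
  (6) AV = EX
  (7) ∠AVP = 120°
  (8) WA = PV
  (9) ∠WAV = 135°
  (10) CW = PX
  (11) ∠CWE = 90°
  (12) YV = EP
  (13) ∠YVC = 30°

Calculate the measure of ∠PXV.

Step 1: By the law of cosines on triangle XPV: XV² = 12² + 12² − 2·12·12·cos(90°) = 288, so XV = 12·√2.
Step 2: By the inverse law of cosines on triangle PXV: cos(∠PXV) = (12² + (12·√2)² − 12²) / (2·12·12·√2) = 288/407.29 = 0.7071, so ∠PXV = 45°.

Therefore, the measure of angle ∠PXV = 45°.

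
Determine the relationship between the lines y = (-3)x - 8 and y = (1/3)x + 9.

Slope of line 1: m1 = -3
Slope of line 2: m2 = 1/3
Two lines are perpendicular when the product of their slopes is -1 (negative reciprocals).
m1 * m2 = (-3) * (1/3) = -1, confirming perpendicularity.

Perpendicular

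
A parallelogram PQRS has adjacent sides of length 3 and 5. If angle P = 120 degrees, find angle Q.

In a parallelogram, consecutive angles are supplementary (sum to 180°).
angle Q = 180 - angle P
angle Q = 180 - 120
angle Q = 60 degrees

60 degrees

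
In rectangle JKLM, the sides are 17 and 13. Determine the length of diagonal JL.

A rectangle's diagonal splits it into two right triangles, with the diagonal as the hypotenuse.
By the Pythagorean theorem, d^2 = 17^2 + 13^2 = 458.
Therefore d = sqrt(458).

sqrt(458)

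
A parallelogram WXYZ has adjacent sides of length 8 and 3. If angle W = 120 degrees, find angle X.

In a parallelogram, consecutive angles are supplementary (sum to 180°).
angle X = 180 - angle W
angle X = 180 - 120
angle X = 60 degrees

60 degrees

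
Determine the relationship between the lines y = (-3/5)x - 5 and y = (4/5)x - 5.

Slope of line 1: m1 = -3/5
Slope of line 2: m2 = 4/5
m1 != m2 and m1*m2 = -12/25 != -1. Neither.

Neither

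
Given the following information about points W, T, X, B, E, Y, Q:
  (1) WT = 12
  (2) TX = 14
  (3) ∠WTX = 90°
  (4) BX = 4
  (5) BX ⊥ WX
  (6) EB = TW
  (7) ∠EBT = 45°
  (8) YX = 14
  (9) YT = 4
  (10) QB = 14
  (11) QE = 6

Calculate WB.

Step 1: By the law of cosines on triangle XTW: XW² = 14² + 12² − 2·14·12·cos(90°) = 340, so XW = 2·√85.
Step 2: By the law of cosines on triangle WXB: WB² = (2·√85)² + 4² − 2·2·√85·4·cos(90°) = 356, so WB = 2·√89.

Therefore, the length of WB = 2·√89.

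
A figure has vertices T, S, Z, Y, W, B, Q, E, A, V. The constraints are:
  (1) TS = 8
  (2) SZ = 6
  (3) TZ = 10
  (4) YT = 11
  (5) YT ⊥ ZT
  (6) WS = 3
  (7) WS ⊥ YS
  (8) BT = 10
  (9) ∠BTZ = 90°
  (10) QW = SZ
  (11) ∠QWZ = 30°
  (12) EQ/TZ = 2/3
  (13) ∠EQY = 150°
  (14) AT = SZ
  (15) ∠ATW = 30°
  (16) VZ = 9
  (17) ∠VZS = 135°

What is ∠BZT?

Step 1: By the law of cosines on triangle ZTB: ZB² = 10² + 10² − 2·10·10·cos(90°) = 200, so ZB = 10·√2.
Step 2: By the inverse law of cosines on triangle BZT: cos(∠BZT) = ((10·√2)² + 10² − 10²) / (2·10·√2·10) = 200/282.84 = 0.7071, so ∠BZT = 45°.

Therefore, the measure of angle ∠BZT = 45°.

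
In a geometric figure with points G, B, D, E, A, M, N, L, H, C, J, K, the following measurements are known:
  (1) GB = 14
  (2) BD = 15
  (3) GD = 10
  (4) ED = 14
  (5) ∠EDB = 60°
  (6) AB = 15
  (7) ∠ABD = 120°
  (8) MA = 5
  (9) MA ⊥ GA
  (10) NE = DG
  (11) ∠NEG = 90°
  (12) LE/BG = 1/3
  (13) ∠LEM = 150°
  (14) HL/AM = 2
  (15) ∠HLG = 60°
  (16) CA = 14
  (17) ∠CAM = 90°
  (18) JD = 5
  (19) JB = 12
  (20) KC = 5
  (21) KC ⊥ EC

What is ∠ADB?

Step 1: By the law of cosines on triangle DBA: DA² = 15² + 15² − 2·15·15·cos(120°) = 675, so DA = 15·√3.
Step 2: By the inverse law of cosines on triangle ADB: cos(∠ADB) = ((15·√3)² + 15² − 15²) / (2·15·√3·15) = 675/779.42 = 0.866, so ∠ADB = 30°.

Therefore, the measure of angle ∠ADB = 30°.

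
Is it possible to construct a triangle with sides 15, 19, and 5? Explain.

For three segments to close into a triangle, no single side can be as long as the other two combined.
The longest side is 19, and 5 + 15 = 20 > 19.
A triangle can be formed.

Yes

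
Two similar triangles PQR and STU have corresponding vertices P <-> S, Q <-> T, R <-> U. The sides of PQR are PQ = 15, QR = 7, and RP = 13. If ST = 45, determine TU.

Since the triangles are similar, the ratio of corresponding sides is constant.
Scale factor k = ST / PQ = 45 / 15 = 3
TU = k * QR = 3 * 7 = 21

21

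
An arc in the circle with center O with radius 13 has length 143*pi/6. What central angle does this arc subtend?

θ = 360 × 143*pi/6 / (2π × 13) = 330° (rearranging arc length formula).

330°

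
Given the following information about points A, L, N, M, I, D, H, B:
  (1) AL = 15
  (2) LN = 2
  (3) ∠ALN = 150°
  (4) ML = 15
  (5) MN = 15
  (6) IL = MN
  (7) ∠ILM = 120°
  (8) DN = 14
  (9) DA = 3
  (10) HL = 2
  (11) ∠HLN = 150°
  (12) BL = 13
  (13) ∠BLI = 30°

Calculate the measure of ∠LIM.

From the given relations: IL = MN = 15.
Step 1: By the law of cosines on triangle ILM: IM² = 15² + 15² − 2·15·15·cos(120°) = 675, so IM = 15·√3.
Step 2: By the inverse law of cosines on triangle LIM: cos(∠LIM) = (15² + (15·√3)² − 15²) / (2·15·15·√3) = 675/779.42 = 0.866, so ∠LIM = 30°.

Therefore, the measure of angle ∠LIM = 30°.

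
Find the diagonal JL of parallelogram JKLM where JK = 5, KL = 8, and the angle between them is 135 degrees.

Law of cosines: d^2 = 5^2 + 8^2 - 2(5)(8)cos(135°) = 40*sqrt(2) + 89, so d = sqrt(40*sqrt(2) + 89).

sqrt(40*sqrt(2) + 89)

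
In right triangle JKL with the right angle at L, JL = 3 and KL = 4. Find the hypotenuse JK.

By the Pythagorean theorem: JK^2 = JL^2 + KL^2
JK^2 = 3^2 + 4^2 = 9 + 16 = 25
JK = sqrt(25) = 5

5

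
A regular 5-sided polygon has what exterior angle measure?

Each exterior angle of a regular n-gon is 360 / n.
For n = 5: 360 / 5 = 72 degrees.

72 degrees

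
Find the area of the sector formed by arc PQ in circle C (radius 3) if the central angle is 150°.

Sector area = π(3²)(5/12) = 15*pi/4

15*pi/4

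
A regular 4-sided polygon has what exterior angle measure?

Each exterior angle of a regular n-gon is 360 / n.
For n = 4: 360 / 4 = 90 degrees.

90 degrees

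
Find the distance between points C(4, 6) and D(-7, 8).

d = sqrt((-7 - 4)^2 + (8 - 6)^2)
d = sqrt(-11^2 + 2^2)
d = sqrt(121 + 4)
d = sqrt(125) = 5*sqrt(5)

5*sqrt(5)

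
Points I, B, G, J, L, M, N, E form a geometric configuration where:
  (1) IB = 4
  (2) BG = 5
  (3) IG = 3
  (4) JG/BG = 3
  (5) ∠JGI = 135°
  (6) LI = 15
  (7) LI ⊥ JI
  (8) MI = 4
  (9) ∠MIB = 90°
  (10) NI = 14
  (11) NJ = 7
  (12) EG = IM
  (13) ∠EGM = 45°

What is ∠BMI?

Step 1: By the law of cosines on triangle MIB: MB² = 4² + 4² − 2·4·4·cos(90°) = 32, so MB = 4·√2.
Step 2: By the inverse law of cosines on triangle BMI: cos(∠BMI) = ((4·√2)² + 4² − 4²) / (2·4·√2·4) = 32/45.25 = 0.7071, so ∠BMI = 45°.

Therefore, the measure of angle ∠BMI = 45°.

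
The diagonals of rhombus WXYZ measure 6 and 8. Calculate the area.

The diagonals of a rhombus divide it into four right triangles.
Each triangle has legs 6/ 2 = 3 and 8/2 = 4, so each has area (1/2)*3*4 = 6.
Four such triangles give total area = (d1 * d2) / 2 = 24.

24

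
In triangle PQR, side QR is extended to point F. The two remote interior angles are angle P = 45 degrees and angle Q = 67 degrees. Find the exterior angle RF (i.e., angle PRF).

By the exterior angle theorem, an exterior angle of a triangle equals the sum of the two remote interior angles.
Exterior angle = angle P + angle Q
Exterior angle = 45 + 67 = 112 degrees

112 degrees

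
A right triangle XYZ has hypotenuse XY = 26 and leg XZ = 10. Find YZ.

YZ = sqrt(26^2 - 10^2) = sqrt(576) = 24

24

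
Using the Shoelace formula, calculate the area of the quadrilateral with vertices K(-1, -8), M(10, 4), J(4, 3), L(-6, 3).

Using the Shoelace formula for a quadrilateral (vertices in order):
Area = (1/2)|sum of (x_i * y_(i+1) - x_(i+1) * y_i)|
Terms: (-1*4 - 10*-8) = 76, (10*3 - 4*4) = 14, (4*3 - -6*3) = 30, (-6*-8 - -1*3) = 51
Sum = 171
Area = (1/2)(171) = 171/2

171/2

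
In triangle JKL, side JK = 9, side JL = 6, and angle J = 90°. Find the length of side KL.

By the law of cosines: KL^2 = JK^2 + JL^2 - 2*JK*JL*cos(J)
KL^2 = 9^2 + 6^2 - 2*9*6*cos(90°)
KL^2 = 81 + 36 - 108*(0)
KL^2 = 117
KL = 3*sqrt(13)

3*sqrt(13)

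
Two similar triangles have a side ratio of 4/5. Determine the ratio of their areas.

Area scales with the square of linear dimensions. If every length is multiplied by 4/5, then the area is multiplied by (4/5)^2 = 16/25.
The area ratio is 16:25.

16:25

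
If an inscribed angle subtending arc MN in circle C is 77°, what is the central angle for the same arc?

Central angle = 2 × 77° = 154° (inscribed angle theorem).

154°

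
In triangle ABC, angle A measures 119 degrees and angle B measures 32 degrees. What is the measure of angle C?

angle C = 180 - 119 - 32 = 29 degrees.

29 degrees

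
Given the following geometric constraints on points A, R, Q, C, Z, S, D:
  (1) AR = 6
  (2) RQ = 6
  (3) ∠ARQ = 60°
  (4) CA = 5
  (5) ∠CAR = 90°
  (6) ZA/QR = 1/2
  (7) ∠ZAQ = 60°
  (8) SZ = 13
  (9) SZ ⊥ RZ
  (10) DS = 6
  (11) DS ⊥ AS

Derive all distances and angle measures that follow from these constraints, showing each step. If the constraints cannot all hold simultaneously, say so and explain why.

The constraints are consistent.

From the given relations:
  ZA = 1/2·QR = 1/2·6 = 3

Step 1: From AR = 6, RQ = 6, and ∠ARQ = 60°, by the law of cosines:
  AQ² = AR² + RQ² - 2·AR·RQ·cos(60°) = 36 + 36 - 36 = 36
  AQ = 6

Step 2: From RA = 6, AC = 5, and ∠RAC = 90°, by the law of cosines:
  RC² = RA² + AC² - 2·RA·AC·cos(90°) = 36 + 25 - 0 = 61
  RC = √61

Step 3: From QA = 6, AZ = 3, and ∠QAZ = 60°, by the law of cosines:
  QZ² = QA² + AZ² - 2·QA·AZ·cos(60°) = 36 + 9 - 18 = 27
  QZ = 3·√3

Step 4: From AQ = 6, AR = 6, QR = 6, by the inverse law of cosines:
  cos(∠QAR) = (AQ² + AR² - QR²) / (2·AQ·AR)
  ∠QAR = 60°

Step 5: From RA = 6, RC = √61, AC = 5, by the inverse law of cosines:
  cos(∠ARC) = (RA² + RC² - AC²) / (2·RA·RC)
  ∠ARC = 39.81°

Step 6: From QA = 6, QR = 6, AR = 6, by the inverse law of cosines:
  cos(∠AQR) = (QA² + QR² - AR²) / (2·QA·QR)
  ∠AQR = 60°

Step 7: From CA = 5, CR = √61, AR = 6, by the inverse law of cosines:
  cos(∠ACR) = (CA² + CR² - AR²) / (2·CA·CR)
  ∠ACR = 50.19°

Step 8: From QA = 6, QZ = 3·√3, AZ = 3, by the inverse law of cosines:
  cos(∠AQZ) = (QA² + QZ² - AZ²) / (2·QA·QZ)
  ∠AQZ = 30°

Step 9: From ZA = 3, ZQ = 3·√3, AQ = 6, by the inverse law of cosines:
  cos(∠AZQ) = (ZA² + ZQ² - AQ²) / (2·ZA·ZQ)
  ∠AZQ = 90°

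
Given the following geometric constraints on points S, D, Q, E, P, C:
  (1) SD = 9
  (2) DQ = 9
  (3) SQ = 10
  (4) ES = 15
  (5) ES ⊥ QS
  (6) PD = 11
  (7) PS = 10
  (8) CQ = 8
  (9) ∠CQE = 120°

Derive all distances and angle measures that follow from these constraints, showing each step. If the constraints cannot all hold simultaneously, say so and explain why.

The constraints are consistent.

Step 1: From QS = 10, SE = 15, and ∠QSE = 90°, by the law of cosines:
  QE² = QS² + SE² - 2·QS·SE·cos(90°) = 100 + 225 - 0 = 325
  QE = 5·√13

Step 2: From SD = 9, SP = 10, DP = 11, by the inverse law of cosines:
  cos(∠DSP) = (SD² + SP² - DP²) / (2·SD·SP)
  ∠DSP = 70.53°

Step 3: From SD = 9, SQ = 10, DQ = 9, by the inverse law of cosines:
  cos(∠DSQ) = (SD² + SQ² - DQ²) / (2·SD·SQ)
  ∠DSQ = 56.25°

Step 4: From DP = 11, DS = 9, PS = 10, by the inverse law of cosines:
  cos(∠PDS) = (DP² + DS² - PS²) / (2·DP·DS)
  ∠PDS = 58.99°

Step 5: From DQ = 9, DS = 9, QS = 10, by the inverse law of cosines:
  cos(∠QDS) = (DQ² + DS² - QS²) / (2·DQ·DS)
  ∠QDS = 67.5°

Step 6: From QD = 9, QS = 10, DS = 9, by the inverse law of cosines:
  cos(∠DQS) = (QD² + QS² - DS²) / (2·QD·QS)
  ∠DQS = 56.25°

Step 7: From PD = 11, PS = 10, DS = 9, by the inverse law of cosines:
  cos(∠DPS) = (PD² + PS² - DS²) / (2·PD·PS)
  ∠DPS = 50.48°

Step 8: From EQ = 5·√13, QC = 8, and ∠EQC = 120°, by the law of cosines:
  EC² = EQ² + QC² - 2·EQ·QC·cos(120°) = 325 + 64 + 144.2 = 533.2
  EC ≈ 23.09

Step 9: From QE = 5·√13, QS = 10, ES = 15, by the inverse law of cosines:
  cos(∠EQS) = (QE² + QS² - ES²) / (2·QE·QS)
  ∠EQS = 56.31°

Step 10: From EQ = 5·√13, ES = 15, QS = 10, by the inverse law of cosines:
  cos(∠QES) = (EQ² + ES² - QS²) / (2·EQ·ES)
  ∠QES = 33.69°

Step 11: From EC = 23.09, EQ = 5·√13, CQ = 8, by the inverse law of cosines:
  cos(∠CEQ) = (EC² + EQ² - CQ²) / (2·EC·EQ)
  ∠CEQ = 17.46°

Step 12: From CE = 23.09, CQ = 8, EQ = 5·√13, by the inverse law of cosines:
  cos(∠ECQ) = (CE² + CQ² - EQ²) / (2·CE·CQ)
  ∠ECQ = 42.54°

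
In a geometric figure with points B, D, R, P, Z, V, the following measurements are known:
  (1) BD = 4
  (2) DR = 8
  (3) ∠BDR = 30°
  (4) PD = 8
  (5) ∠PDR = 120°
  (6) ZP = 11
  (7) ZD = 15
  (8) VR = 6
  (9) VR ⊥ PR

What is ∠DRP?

Step 1: By the law of cosines on triangle RDP: RP² = 8² + 8² − 2·8·8·cos(120°) = 192, so RP = 8·√3.
Step 2: By the inverse law of cosines on triangle DRP: cos(∠DRP) = (8² + (8·√3)² − 8²) / (2·8·8·√3) = 192/221.7 = 0.866, so ∠DRP = 30°.

Therefore, the measure of angle ∠DRP = 30°.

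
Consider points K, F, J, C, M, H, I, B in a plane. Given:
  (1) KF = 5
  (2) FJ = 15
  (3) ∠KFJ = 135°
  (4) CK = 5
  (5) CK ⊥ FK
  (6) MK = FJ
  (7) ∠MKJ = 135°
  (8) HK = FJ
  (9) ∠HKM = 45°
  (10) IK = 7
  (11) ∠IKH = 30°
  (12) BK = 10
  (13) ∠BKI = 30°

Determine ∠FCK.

Step 1: By the law of cosines on triangle CKF: CF² = 5² + 5² − 2·5·5·cos(90°) = 50, so CF = 5·√2.
Step 2: By the inverse law of cosines on triangle FCK: cos(∠FCK) = ((5·√2)² + 5² − 5²) / (2·5·√2·5) = 50/70.71 = 0.7071, so ∠FCK = 45°.

Therefore, the measure of angle ∠FCK = 45°.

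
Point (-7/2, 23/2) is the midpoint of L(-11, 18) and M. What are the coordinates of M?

Using the midpoint formula: M = ((x1 + x2)/2, (y1 + y2)/2)
We know M = (-7/2, 23/2) and L = (-11, 18)
For x: -7/2 = (-11 + x2)/2, so x2 = 2*-7/2 - -11 = 4
For y: 23/2 = (18 + y2)/2, so y2 = 2*23/2 - 18 = 5
M = (4, 5)

(4, 5)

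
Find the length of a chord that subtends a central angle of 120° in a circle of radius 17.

Chord length = 2r sin(θ/2)
= 2 × 17 × sin(120°/2)
= 2 × 17 × sin(60°)
= 17*sqrt(3)

17*sqrt(3)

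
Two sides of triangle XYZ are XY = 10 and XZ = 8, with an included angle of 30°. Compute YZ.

By the law of cosines: YZ^2 = XY^2 + XZ^2 - 2*XY*XZ*cos(X)
YZ^2 = 10^2 + 8^2 - 2*10*8*cos(30°)
YZ^2 = 100 + 64 - 160*(sqrt(3)/2)
YZ^2 = 164 - 80*sqrt(3)
YZ = 2*sqrt(41 - 20*sqrt(3))

2*sqrt(41 - 20*sqrt(3))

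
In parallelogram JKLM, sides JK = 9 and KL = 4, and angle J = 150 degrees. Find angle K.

Opposite sides of a parallelogram are parallel, so consecutive angles form co-interior angles on a transversal.
Co-interior angles sum to 180°, giving angle K = 180 - 150 = 30 degrees.

30 degrees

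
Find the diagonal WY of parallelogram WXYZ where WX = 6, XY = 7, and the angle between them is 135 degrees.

Using the law of cosines:
d^2 = 6^2 + 7^2 - 2(6)(7)cos(135 degrees)
d^2 = 36 + 49 - 84*-sqrt(2)/2
d^2 = 42*sqrt(2) + 85
d = sqrt(42*sqrt(2) + 85)

sqrt(42*sqrt(2) + 85)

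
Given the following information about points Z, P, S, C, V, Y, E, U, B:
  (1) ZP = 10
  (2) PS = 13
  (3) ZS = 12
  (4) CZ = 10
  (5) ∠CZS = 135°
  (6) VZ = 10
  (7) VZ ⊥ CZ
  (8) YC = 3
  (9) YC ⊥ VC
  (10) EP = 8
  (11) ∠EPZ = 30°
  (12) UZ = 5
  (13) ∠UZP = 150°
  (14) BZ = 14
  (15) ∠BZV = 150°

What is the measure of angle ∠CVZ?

Step 1: By the law of cosines on triangle VZC: VC² = 10² + 10² − 2·10·10·cos(90°) = 200, so VC = 10·√2.
Step 2: By the inverse law of cosines on triangle CVZ: cos(∠CVZ) = ((10·√2)² + 10² − 10²) / (2·10·√2·10) = 200/282.84 = 0.7071, so ∠CVZ = 45°.

Therefore, the measure of angle ∠CVZ = 45°.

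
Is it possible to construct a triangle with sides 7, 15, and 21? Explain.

Check all three triangle inequalities:
7 + 15 = 22 > 21 ✓
7 + 21 = 28 > 15 ✓
15 + 21 = 36 > 7 ✓
All conditions hold, so these sides form a valid triangle.

Yes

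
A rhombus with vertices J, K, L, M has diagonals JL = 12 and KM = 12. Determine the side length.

The diagonals of a rhombus bisect each other at right angles.
Half-diagonals: 12/2 = 6 and 12/2 = 6
side = sqrt(6^2 + 6^2)
side = sqrt(36 + 36)
side = sqrt(72) = 6*sqrt(2)

6*sqrt(2)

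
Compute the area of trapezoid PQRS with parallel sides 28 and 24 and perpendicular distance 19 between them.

Area of a trapezoid = (base1 + base2) * height / 2
Area = (28 + 24) * 19 / 2
Area = 52 * 19 / 2
Area = 988 / 2
Area = 494

494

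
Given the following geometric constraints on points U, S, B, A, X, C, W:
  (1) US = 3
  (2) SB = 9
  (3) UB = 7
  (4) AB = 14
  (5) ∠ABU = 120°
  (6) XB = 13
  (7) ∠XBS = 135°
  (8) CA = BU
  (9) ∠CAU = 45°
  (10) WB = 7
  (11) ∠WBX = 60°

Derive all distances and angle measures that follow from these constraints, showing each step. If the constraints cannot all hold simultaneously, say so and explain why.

The constraints are consistent.

From the given relations:
  CA = BU = 7

Step 1: From UB = 7, BA = 14, and ∠UBA = 120°, by the law of cosines:
  UA² = UB² + BA² - 2·UB·BA·cos(120°) = 49 + 196 + 98 = 343
  UA = 7·√7

Step 2: From SB = 9, BX = 13, and ∠SBX = 135°, by the law of cosines:
  SX² = SB² + BX² - 2·SB·BX·cos(135°) = 81 + 169 + 165.5 = 415.5
  SX ≈ 20.38

Step 3: From XB = 13, BW = 7, and ∠XBW = 60°, by the law of cosines:
  XW² = XB² + BW² - 2·XB·BW·cos(60°) = 169 + 49 - 91 = 127
  XW = √127

Step 4: From UB = 7, US = 3, BS = 9, by the inverse law of cosines:
  cos(∠BUS) = (UB² + US² - BS²) / (2·UB·US)
  ∠BUS = 123.2°

Step 5: From SB = 9, SU = 3, BU = 7, by the inverse law of cosines:
  cos(∠BSU) = (SB² + SU² - BU²) / (2·SB·SU)
  ∠BSU = 40.6°

Step 6: From BS = 9, BU = 7, SU = 3, by the inverse law of cosines:
  cos(∠SBU) = (BS² + BU² - SU²) / (2·BS·BU)
  ∠SBU = 16.2°

Step 7: From UA = 7·√7, AC = 7, and ∠UAC = 45°, by the law of cosines:
  UC² = UA² + AC² - 2·UA·AC·cos(45°) = 343 + 49 - 183.3 = 208.7
  UC ≈ 14.45

Step 8: From UA = 7·√7, UB = 7, AB = 14, by the inverse law of cosines:
  cos(∠AUB) = (UA² + UB² - AB²) / (2·UA·UB)
  ∠AUB = 40.89°

Step 9: From SB = 9, SX = 20.38, BX = 13, by the inverse law of cosines:
  cos(∠BSX) = (SB² + SX² - BX²) / (2·SB·SX)
  ∠BSX = 26.81°

Step 10: From AB = 14, AU = 7·√7, BU = 7, by the inverse law of cosines:
  cos(∠BAU) = (AB² + AU² - BU²) / (2·AB·AU)
  ∠BAU = 19.11°

Step 11: From XB = 13, XS = 20.38, BS = 9, by the inverse law of cosines:
  cos(∠BXS) = (XB² + XS² - BS²) / (2·XB·XS)
  ∠BXS = 18.19°

Step 12: From XB = 13, XW = √127, BW = 7, by the inverse law of cosines:
  cos(∠BXW) = (XB² + XW² - BW²) / (2·XB·XW)
  ∠BXW = 32.54°

Step 13: From WB = 7, WX = √127, BX = 13, by the inverse law of cosines:
  cos(∠BWX) = (WB² + WX² - BX²) / (2·WB·WX)
  ∠BWX = 87.46°

Step 14: From UA = 7·√7, UC = 14.45, AC = 7, by the inverse law of cosines:
  cos(∠AUC) = (UA² + UC² - AC²) / (2·UA·UC)
  ∠AUC = 20.04°

Step 15: From CA = 7, CU = 14.45, AU = 7·√7, by the inverse law of cosines:
  cos(∠ACU) = (CA² + CU² - AU²) / (2·CA·CU)
  ∠ACU = 114.96°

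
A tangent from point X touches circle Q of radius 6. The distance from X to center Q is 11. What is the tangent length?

tangent = √(d² - r²) = √(11² - 6²) = √(121 - 36) = √85 = sqrt(85)

sqrt(85)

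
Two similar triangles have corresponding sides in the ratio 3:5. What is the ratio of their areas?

Area scales with the square of linear dimensions. If every length is multiplied by 3/5, then the area is multiplied by (3/5)^2 = 9/25.
The area ratio is 9:25.

9:25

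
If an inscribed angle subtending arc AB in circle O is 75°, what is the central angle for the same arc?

Central angle = 2 × 75° = 150° (inscribed angle theorem).

150°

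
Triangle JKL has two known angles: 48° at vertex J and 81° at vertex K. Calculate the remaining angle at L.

By the triangle angle sum property, the three interior angles of any triangle add up to 180°.
We know angle J = 48° and angle K = 81°, so their sum is 129°.
Therefore angle L = 180° - 129° = 51°.

51 degrees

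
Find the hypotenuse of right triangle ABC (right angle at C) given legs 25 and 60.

By the Pythagorean theorem: AB^2 = AC^2 + BC^2
AB^2 = 25^2 + 60^2 = 625 + 3600 = 4225
AB = sqrt(4225) = 65

65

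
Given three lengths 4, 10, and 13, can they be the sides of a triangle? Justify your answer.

Yes.
The triangle inequality requires that the sum of any two sides exceeds the third.
Here 4 + 10 = 14 > 13, so the condition is met.

Yes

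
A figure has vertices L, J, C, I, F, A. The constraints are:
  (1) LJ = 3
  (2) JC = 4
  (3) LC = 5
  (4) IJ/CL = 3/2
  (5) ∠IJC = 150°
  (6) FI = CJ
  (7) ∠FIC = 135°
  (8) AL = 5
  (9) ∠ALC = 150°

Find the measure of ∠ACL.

Step 1: By the law of cosines on triangle CLA: CA² = 5² + 5² − 2·5·5·cos(150°) = 93.3, so CA ≈ 9.66.
Step 2: By the inverse law of cosines on triangle ACL: cos(∠ACL) = (9.66² + 5² − 5²) / (2·9.66·5) = 93.3/96.59 = 0.9659, so ∠ACL = 15°.

Therefore, the measure of angle ∠ACL = 15°.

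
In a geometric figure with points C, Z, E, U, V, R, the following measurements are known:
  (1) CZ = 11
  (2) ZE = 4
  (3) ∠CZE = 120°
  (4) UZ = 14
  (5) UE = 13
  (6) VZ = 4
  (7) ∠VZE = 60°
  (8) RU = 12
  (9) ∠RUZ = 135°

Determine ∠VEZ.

Step 1: By the law of cosines on triangle EZV: EV² = 4² + 4² − 2·4·4·cos(60°) = 16, so EV = 4.
Step 2: By the inverse law of cosines on triangle VEZ: cos(∠VEZ) = (4² + 4² − 4²) / (2·4·4) = 16/32 = 0.5, so ∠VEZ = 60°.

Therefore, the measure of angle ∠VEZ = 60°.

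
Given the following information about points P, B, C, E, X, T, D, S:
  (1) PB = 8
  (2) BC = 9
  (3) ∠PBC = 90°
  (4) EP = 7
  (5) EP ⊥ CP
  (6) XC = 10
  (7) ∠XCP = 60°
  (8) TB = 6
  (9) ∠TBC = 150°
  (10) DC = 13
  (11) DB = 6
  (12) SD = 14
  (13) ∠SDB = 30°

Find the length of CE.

Step 1: By the law of cosines on triangle CBP: CP² = 9² + 8² − 2·9·8·cos(90°) = 145, so CP = √145.
Step 2: By the law of cosines on triangle CPE: CE² = √145² + 7² − 2·√145·7·cos(90°) = 194, so CE = √194.

Therefore, the length of CE = √194.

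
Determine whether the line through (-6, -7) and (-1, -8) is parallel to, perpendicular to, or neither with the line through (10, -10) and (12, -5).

Slope of line 1: m1 = (-8 - -7)/(-1 - -6) = -1/5 = -1/5
Slope of line 2: m2 = (-5 - -10)/(12 - 10) = 5/2 = 5/2
For parallel lines we need equal slopes: -1/5 != 5/2.
For perpendicular lines we need m1*m2 = -1: (-1/5)(5/2) = -1/2 != -1.
Since neither condition holds, the lines are neither parallel nor perpendicular.

Neither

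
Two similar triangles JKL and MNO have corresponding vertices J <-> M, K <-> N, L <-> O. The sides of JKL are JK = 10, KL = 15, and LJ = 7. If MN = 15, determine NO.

Since the triangles are similar, the ratio of corresponding sides is constant.
Scale factor k = MN / JK = 15 / 10 = 3/2
NO = k * KL = 3/2 * 15 = 45/2

45/2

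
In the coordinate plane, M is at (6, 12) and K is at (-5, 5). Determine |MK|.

d = sqrt((-5 - 6)^2 + (5 - 12)^2)
d = sqrt(-11^2 + -7^2)
d = sqrt(121 + 49)
d = sqrt(170)

sqrt(170)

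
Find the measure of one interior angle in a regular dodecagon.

Each interior angle of a regular n-gon is (n - 2) * 180 / n.
For n = 12: (12 - 2) * 180 / 12 = 1800/12 = 150 degrees.

150 degrees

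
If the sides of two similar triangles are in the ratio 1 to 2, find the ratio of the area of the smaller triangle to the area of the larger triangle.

Area scales with the square of linear dimensions. If every length is multiplied by 1/2, then the area is multiplied by (1/2)^2 = 1/4.
The area ratio is 1:4.

1:4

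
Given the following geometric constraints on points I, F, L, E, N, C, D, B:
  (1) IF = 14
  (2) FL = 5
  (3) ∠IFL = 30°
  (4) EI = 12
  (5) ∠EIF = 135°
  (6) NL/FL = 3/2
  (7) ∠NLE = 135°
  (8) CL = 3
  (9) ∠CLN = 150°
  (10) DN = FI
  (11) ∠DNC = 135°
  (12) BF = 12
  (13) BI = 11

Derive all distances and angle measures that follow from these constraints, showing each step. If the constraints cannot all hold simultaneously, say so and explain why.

The constraints are consistent.

From the given relations:
  NL = 3/2·FL = 3/2·5 ≈ 7.5
  DN = FI = 14

Step 1: From IF = 14, FL = 5, and ∠IFL = 30°, by the law of cosines:
  IL² = IF² + FL² - 2·IF·FL·cos(30°) = 196 + 25 - 121.2 = 99.76
  IL ≈ 9.99

Step 2: From FI = 14, IE = 12, and ∠FIE = 135°, by the law of cosines:
  FE² = FI² + IE² - 2·FI·IE·cos(135°) = 196 + 144 + 237.6 = 577.6
  FE ≈ 24.03

Step 3: From NL = 7.5, LC = 3, and ∠NLC = 150°, by the law of cosines:
  NC² = NL² + LC² - 2·NL·LC·cos(150°) = 56.25 + 9 + 38.97 = 104.2
  NC ≈ 10.21

Step 4: From IB = 11, IF = 14, BF = 12, by the inverse law of cosines:
  cos(∠BIF) = (IB² + IF² - BF²) / (2·IB·IF)
  ∠BIF = 55.83°

Step 5: From FB = 12, FI = 14, BI = 11, by the inverse law of cosines:
  cos(∠BFI) = (FB² + FI² - BI²) / (2·FB·FI)
  ∠BFI = 49.32°

Step 6: From BF = 12, BI = 11, FI = 14, by the inverse law of cosines:
  cos(∠FBI) = (BF² + BI² - FI²) / (2·BF·BI)
  ∠FBI = 74.85°

Step 7: From CN = 10.21, ND = 14, and ∠CND = 135°, by the law of cosines:
  CD² = CN² + ND² - 2·CN·ND·cos(135°) = 104.2 + 196 + 202.1 = 502.3
  CD ≈ 22.41

Step 8: From IF = 14, IL = 9.99, FL = 5, by the inverse law of cosines:
  cos(∠FIL) = (IF² + IL² - FL²) / (2·IF·IL)
  ∠FIL = 14.5°

Step 9: From FE = 24.03, FI = 14, EI = 12, by the inverse law of cosines:
  cos(∠EFI) = (FE² + FI² - EI²) / (2·FE·FI)
  ∠EFI = 20.68°

Step 10: From LF = 5, LI = 9.99, FI = 14, by the inverse law of cosines:
  cos(∠FLI) = (LF² + LI² - FI²) / (2·LF·LI)
  ∠FLI = 135.5°

Step 11: From EF = 24.03, EI = 12, FI = 14, by the inverse law of cosines:
  cos(∠FEI) = (EF² + EI² - FI²) / (2·EF·EI)
  ∠FEI = 24.32°

Step 12: From NC = 10.21, NL = 7.5, CL = 3, by the inverse law of cosines:
  cos(∠CNL) = (NC² + NL² - CL²) / (2·NC·NL)
  ∠CNL = 8.45°

Step 13: From CL = 3, CN = 10.21, LN = 7.5, by the inverse law of cosines:
  cos(∠LCN) = (CL² + CN² - LN²) / (2·CL·CN)
  ∠LCN = 21.55°

Step 14: From CD = 22.41, CN = 10.21, DN = 14, by the inverse law of cosines:
  cos(∠DCN) = (CD² + CN² - DN²) / (2·CD·CN)
  ∠DCN = 26.21°

Step 15: From DC = 22.41, DN = 14, CN = 10.21, by the inverse law of cosines:
  cos(∠CDN) = (DC² + DN² - CN²) / (2·DC·DN)
  ∠CDN = 18.79°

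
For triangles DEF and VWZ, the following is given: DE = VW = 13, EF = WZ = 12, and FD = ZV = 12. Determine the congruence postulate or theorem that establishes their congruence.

The given information provides:
DE = VW = 13, EF = WZ = 12, and FD = ZV = 12
This matches the SSS congruence theorem.
All three pairs of corresponding sides are equal (Side-Side-Side).

SSS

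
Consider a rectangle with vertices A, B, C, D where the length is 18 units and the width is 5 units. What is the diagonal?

Using the Pythagorean theorem:
d² = 18² + 5² = 324 + 25 = 349
d = sqrt(349)

sqrt(349)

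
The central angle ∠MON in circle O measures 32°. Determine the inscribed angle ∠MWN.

An inscribed angle intercepts an arc from a point on the circle, while the central angle intercepts the same arc from the center.
The inscribed angle is always half the central angle: 32° / 2 = 16°.

16°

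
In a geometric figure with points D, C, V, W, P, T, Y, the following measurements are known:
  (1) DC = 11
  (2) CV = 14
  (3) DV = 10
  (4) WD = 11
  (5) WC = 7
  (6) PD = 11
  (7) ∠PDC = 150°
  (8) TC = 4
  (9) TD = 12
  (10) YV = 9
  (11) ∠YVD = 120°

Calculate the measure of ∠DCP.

Step 1: By the law of cosines on triangle CDP: CP² = 11² + 11² − 2·11·11·cos(150°) = 451.58, so CP ≈ 21.25.
Step 2: By the inverse law of cosines on triangle DCP: cos(∠DCP) = (11² + 21.25² − 11²) / (2·11·21.25) = 451.58/467.51 = 0.9659, so ∠DCP = 15°.

Therefore, the measure of angle ∠DCP = 15°.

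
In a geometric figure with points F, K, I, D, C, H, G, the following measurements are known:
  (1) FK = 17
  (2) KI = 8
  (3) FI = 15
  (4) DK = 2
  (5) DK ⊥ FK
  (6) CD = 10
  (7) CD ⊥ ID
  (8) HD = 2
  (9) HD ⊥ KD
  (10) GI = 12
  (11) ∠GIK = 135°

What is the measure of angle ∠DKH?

Step 1: By the law of cosines on triangle KDH: KH² = 2² + 2² − 2·2·2·cos(90°) = 8, so KH = 2·√2.
Step 2: By the inverse law of cosines on triangle DKH: cos(∠DKH) = (2² + (2·√2)² − 2²) / (2·2·2·√2) = 8/11.31 = 0.7071, so ∠DKH = 45°.

Therefore, the measure of angle ∠DKH = 45°.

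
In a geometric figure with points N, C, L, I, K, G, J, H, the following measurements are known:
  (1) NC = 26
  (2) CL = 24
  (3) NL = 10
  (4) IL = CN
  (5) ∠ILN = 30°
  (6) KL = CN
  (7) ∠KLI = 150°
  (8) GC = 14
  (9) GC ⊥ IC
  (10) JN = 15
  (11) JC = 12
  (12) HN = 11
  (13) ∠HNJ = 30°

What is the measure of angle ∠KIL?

From the given relations: IL = CN = 26; KL = CN = 26.
Step 1: By the law of cosines on triangle ILK: IK² = 26² + 26² − 2·26·26·cos(150°) = 2522.87, so IK ≈ 50.23.
Step 2: By the inverse law of cosines on triangle KIL: cos(∠KIL) = (50.23² + 26² − 26²) / (2·50.23·26) = 2522.87/2611.86 = 0.9659, so ∠KIL = 15°.

Therefore, the measure of angle ∠KIL = 15°.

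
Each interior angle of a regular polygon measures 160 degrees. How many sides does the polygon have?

The exterior angle is the supplement of the interior angle: 180 - 160 = 20 degrees.
Since the exterior angles of any convex polygon sum to 360 degrees, the number of sides is 360 / 20 = 18.

18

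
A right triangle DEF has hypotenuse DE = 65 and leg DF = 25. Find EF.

Rearranging the Pythagorean theorem to solve for the unknown leg:
leg^2 = hypotenuse^2 - known_leg^2 = 4225 - 625 = 3600
leg = sqrt(3600) = 60.

60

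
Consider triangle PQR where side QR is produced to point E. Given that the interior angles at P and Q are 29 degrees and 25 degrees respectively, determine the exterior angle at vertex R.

By the exterior angle theorem, an exterior angle of a triangle equals the sum of the two remote interior angles.
Exterior angle = angle P + angle Q
Exterior angle = 29 + 25 = 54 degrees

54 degrees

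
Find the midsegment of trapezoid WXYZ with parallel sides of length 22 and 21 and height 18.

The midsegment of a trapezoid = (base1 + base2) / 2
midsegment = (22 + 21) / 2
midsegment = 43 / 2
midsegment = 43/2

43/2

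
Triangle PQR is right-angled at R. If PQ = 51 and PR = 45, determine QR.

Rearranging the Pythagorean theorem to solve for the unknown leg:
leg^2 = hypotenuse^2 - known_leg^2 = 2601 - 2025 = 576
leg = sqrt(576) = 24.

24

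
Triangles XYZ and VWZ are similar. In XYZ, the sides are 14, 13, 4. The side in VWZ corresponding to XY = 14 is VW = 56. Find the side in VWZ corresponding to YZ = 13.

Since the triangles are similar, the ratio of corresponding sides is constant.
Scale factor k = VW / XY = 56 / 14 = 4
WZ = k * YZ = 4 * 13 = 52

52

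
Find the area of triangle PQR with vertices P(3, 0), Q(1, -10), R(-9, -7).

Using the Shoelace formula for a triangle:
Area = (1/2)|x0(y1 - y2) + x1(y2 - y0) + x2(y0 - y1)|
Area = (1/2)|3(-10 - -7) + 1(-7 - 0) + -9(0 - -10)|
Area = (1/2)|-9 + -7 + -90|
Area = (1/2)|-106|
Area = (1/2)(106)
Area = 53

53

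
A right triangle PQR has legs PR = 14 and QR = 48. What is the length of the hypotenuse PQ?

By the Pythagorean theorem: PQ^2 = PR^2 + QR^2
PQ^2 = 14^2 + 48^2 = 196 + 2304 = 2500
PQ = sqrt(2500) = 50

50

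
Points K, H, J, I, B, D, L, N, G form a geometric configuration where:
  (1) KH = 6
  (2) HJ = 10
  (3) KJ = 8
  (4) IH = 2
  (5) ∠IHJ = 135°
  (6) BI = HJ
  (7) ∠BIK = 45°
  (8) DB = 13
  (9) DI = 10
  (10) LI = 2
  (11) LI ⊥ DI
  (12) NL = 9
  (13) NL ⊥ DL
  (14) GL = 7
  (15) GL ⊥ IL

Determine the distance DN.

Step 1: By the law of cosines on triangle LID: LD² = 2² + 10² − 2·2·10·cos(90°) = 104, so LD = 2·√26.
Step 2: By the law of cosines on triangle DLN: DN² = (2·√26)² + 9² − 2·2·√26·9·cos(90°) = 185, so DN = √185.

Therefore, the length of DN = √185.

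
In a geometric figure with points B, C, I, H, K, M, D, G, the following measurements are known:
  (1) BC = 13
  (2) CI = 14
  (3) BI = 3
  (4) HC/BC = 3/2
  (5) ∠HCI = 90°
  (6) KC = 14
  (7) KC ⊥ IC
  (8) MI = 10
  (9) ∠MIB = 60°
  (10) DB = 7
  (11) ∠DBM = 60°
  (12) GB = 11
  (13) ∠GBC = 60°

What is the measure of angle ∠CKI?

Step 1: By the law of cosines on triangle KCI: KI² = 14² + 14² − 2·14·14·cos(90°) = 392, so KI = 14·√2.
Step 2: By the inverse law of cosines on triangle CKI: cos(∠CKI) = (14² + (14·√2)² − 14²) / (2·14·14·√2) = 392/554.37 = 0.7071, so ∠CKI = 45°.

Therefore, the measure of angle ∠CKI = 45°.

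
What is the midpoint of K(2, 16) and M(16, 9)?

M = ((x₁ + x₂)/2, (y₁ + y₂)/2)
= ((2 + 16)/2, (16 + 9)/2)
= (18/2, 25/2) = (9, 25/2)

(9, 25/2)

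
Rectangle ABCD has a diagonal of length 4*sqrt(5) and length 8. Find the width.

b = sqrt(d^2 - a^2) = sqrt(80 - 64) = sqrt(16) = 4

4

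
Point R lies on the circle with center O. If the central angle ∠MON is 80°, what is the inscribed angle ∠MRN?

By the inscribed angle theorem, the inscribed angle is half the central angle.
Inscribed angle = 80° / 2 = 40°

40°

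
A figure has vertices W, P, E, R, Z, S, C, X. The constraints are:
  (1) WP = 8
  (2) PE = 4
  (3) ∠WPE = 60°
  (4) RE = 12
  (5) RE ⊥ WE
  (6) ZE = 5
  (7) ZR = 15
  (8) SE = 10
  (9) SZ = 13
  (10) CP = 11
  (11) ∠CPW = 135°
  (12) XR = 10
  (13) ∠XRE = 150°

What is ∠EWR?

Step 1: By the law of cosines on triangle WPE: WE² = 8² + 4² − 2·8·4·cos(60°) = 48, so WE = 4·√3.
Step 2: By the law of cosines on triangle WER: WR² = (4·√3)² + 12² − 2·4·√3·12·cos(90°) = 192, so WR = 8·√3.
Step 3: By the inverse law of cosines on triangle EWR: cos(∠EWR) = ((4·√3)² + (8·√3)² − 12²) / (2·4·√3·8·√3) = 96/192 = 0.5, so ∠EWR = 60°.

Therefore, the measure of angle ∠EWR = 60°.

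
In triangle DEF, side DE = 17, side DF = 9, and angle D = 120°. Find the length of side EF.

When two sides and the included angle are known, the law of cosines gives the third side.
c^2 = a^2 + b^2 - 2ab cos(C) generalizes the Pythagorean theorem to non-right triangles.
Here: EF^2 = 289 + 81 - 306*(-1/2) = 523
EF = sqrt(523)

sqrt(523)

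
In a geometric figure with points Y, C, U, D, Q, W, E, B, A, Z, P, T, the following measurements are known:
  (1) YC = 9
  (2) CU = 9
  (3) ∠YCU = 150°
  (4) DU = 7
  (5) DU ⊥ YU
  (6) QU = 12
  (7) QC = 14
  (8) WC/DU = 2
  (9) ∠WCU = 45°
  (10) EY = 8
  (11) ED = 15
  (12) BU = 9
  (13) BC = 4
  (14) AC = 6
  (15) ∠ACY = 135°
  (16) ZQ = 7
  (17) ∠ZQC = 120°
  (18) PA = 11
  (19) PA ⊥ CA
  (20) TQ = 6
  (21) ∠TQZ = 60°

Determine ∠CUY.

Step 1: By the law of cosines on triangle UCY: UY² = 9² + 9² − 2·9·9·cos(150°) = 302.3, so UY ≈ 17.39.
Step 2: By the inverse law of cosines on triangle CUY: cos(∠CUY) = (9² + 17.39² − 9²) / (2·9·17.39) = 302.3/312.96 = 0.9659, so ∠CUY = 15°.

Therefore, the measure of angle ∠CUY = 15°.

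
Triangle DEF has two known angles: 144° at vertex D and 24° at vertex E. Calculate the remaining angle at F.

angle F = 180 - 144 - 24 = 12 degrees.

12 degrees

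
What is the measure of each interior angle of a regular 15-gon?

Each interior angle of a regular n-gon is (n - 2) * 180 / n.
For n = 15: (15 - 2) * 180 / 15 = 2340/15 = 156 degrees.

156 degrees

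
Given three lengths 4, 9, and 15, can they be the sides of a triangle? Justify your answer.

Check the triangle inequality: 4 + 9 = 13 ≤ 15.
Since the sum of two sides does not exceed the third, no triangle can be formed.

No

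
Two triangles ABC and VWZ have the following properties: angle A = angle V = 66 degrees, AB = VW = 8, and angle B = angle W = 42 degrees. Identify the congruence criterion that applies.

The given information matches ASA: Two pairs of corresponding angles and the included side are equal (Angle-Side-Angle).

ASA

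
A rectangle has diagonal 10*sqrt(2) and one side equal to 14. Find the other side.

The diagonal of a rectangle forms a right triangle with the two sides.
Rearranging the Pythagorean theorem: missing side = sqrt(d^2 - known^2).
= sqrt(200 - 196) = sqrt(4) = 2.

2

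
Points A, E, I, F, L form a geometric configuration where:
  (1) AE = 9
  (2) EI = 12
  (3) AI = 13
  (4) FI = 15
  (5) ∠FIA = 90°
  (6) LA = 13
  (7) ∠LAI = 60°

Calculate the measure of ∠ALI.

Step 1: By the law of cosines on triangle LAI: LI² = 13² + 13² − 2·13·13·cos(60°) = 169, so LI = 13.
Step 2: By the inverse law of cosines on triangle ALI: cos(∠ALI) = (13² + 13² − 13²) / (2·13·13) = 169/338 = 0.5, so ∠ALI = 60°.

Therefore, the measure of angle ∠ALI = 60°.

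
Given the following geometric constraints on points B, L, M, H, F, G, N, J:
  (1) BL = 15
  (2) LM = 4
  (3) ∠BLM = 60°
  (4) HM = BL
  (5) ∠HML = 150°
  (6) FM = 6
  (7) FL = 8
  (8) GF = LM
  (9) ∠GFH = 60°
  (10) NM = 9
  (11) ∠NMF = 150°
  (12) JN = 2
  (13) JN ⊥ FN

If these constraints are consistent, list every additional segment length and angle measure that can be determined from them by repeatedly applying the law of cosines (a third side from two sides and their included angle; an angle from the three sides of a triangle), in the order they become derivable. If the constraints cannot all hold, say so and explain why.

The constraints are consistent. Derivable facts, in order:
After 1 step:
- BM = √181
- FN ≈ 14.51
- LH ≈ 18.57
- ∠FLM = 46.57°
- ∠FML = 104.48°
- ∠LFM = 28.96°
After 2 steps:
- FJ ≈ 14.65
- ∠BML = 105.08°
- ∠FNM = 11.93°
- ∠HLM = 23.82°
- ∠LBM = 14.92°
- ∠LHM = 6.18°
- ∠MFN = 18.07°
After 3 steps:
- ∠FJN = 82.15°
- ∠JFN = 7.85°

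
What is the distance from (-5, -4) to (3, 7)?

d = sqrt((3 - -5)^2 + (7 - -4)^2)
d = sqrt(8^2 + 11^2)
d = sqrt(64 + 121)
d = sqrt(185)

sqrt(185)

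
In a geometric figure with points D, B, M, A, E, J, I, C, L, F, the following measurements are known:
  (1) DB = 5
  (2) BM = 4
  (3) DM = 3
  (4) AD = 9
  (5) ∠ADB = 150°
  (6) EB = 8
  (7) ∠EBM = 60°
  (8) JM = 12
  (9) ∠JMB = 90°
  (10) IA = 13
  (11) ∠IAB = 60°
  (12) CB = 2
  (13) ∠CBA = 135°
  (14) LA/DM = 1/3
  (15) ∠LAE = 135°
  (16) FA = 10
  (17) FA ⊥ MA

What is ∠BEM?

Step 1: By the law of cosines on triangle EBM: EM² = 8² + 4² − 2·8·4·cos(60°) = 48, so EM = 4·√3.
Step 2: By the inverse law of cosines on triangle BEM: cos(∠BEM) = (8² + (4·√3)² − 4²) / (2·8·4·√3) = 96/110.85 = 0.866, so ∠BEM = 30°.

Therefore, the measure of angle ∠BEM = 30°.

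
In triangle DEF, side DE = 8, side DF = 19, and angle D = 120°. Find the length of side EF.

When two sides and the included angle are known, the law of cosines gives the third side.
c^2 = a^2 + b^2 - 2ab cos(C) generalizes the Pythagorean theorem to non-right triangles.
Here: EF^2 = 64 + 361 - 304*(-1/2) = 577
EF = sqrt(577)

sqrt(577)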